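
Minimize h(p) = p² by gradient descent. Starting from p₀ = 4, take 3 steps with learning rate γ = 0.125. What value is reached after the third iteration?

1.6875

h′(p) = 2p
p₁ = 4 − 0.125·8 = 3
p₂ = 3 − 0.125·6 = 2.25
p₃ = 2.25 − 0.125·4.5 = 1.6875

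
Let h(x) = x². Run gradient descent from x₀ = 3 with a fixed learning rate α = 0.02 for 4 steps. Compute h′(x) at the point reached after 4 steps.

5.09607936

h′(x) = 2x
Step 1: h′(3) = 6; x₁ = 3 − 0.02·6 = 2.88
Step 2: h′(2.88) = 5.76; x₂ = 2.88 − 0.02·5.76 = 2.7648
Step 3: h′(2.7648) = 5.5296; x₃ = 2.7648 − 0.02·5.5296 = 2.654208
Step 4: h′(2.654208) = 5.308416; x₄ = 2.654208 − 0.02·5.308416 = 2.54803968
h′(x) at (2.54803968) = 5.09607936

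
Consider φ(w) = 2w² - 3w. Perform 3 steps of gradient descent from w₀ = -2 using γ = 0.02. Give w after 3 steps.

-1.391392

φ′(w) = 4w - 3
w₁ = -2 − 0.02·(-11) = -1.78
w₂ = -1.78 − 0.02·(-10.12) = -1.5776
w₃ = -1.5776 − 0.02·(-9.3104) = -1.391392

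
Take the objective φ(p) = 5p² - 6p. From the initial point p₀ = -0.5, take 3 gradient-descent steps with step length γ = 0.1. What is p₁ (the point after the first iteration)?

φ′(p) = 10p - 6
Step 1: φ′(-0.5) = -11; p₁ = -0.5 − 0.1·(-11) = 0.6

0.6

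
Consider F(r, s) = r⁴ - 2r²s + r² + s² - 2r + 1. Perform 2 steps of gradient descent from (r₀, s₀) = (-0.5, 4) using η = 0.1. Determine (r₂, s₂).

(-1.45205, 2.7805)

∇F = (4r³ - 4rs + 2r - 2, -2r² + 2s)
Step 1: at (-0.5, 4), ∇F = (4.5, 7.5) → (-0.5, 4) − 0.1·(4.5, 7.5) = (-0.95, 3.25)
Step 2: at (-0.95, 3.25), ∇F = (5.0205, 4.695) → (-0.95, 3.25) − 0.1·(5.0205, 4.695) = (-1.45205, 2.7805)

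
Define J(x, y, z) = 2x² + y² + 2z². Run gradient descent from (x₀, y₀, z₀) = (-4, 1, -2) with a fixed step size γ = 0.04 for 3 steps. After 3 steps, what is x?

-2.370816

∇J = (4x, 2y, 4z)
(x₁, y₁, z₁) = (-4, 1, -2) − 0.04·(-16, 2, -8) = (-3.36, 0.92, -1.68)
(x₂, y₂, z₂) = (-3.36, 0.92, -1.68) − 0.04·(-13.44, 1.84, -6.72) = (-2.8224, 0.8464, -1.4112)
(x₃, y₃, z₃) = (-2.8224, 0.8464, -1.4112) − 0.04·(-11.2896, 1.6928, -5.6448) = (-2.370816, 0.778688, -1.185408)
x = -2.370816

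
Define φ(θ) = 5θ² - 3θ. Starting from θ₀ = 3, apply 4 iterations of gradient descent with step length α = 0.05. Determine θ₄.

φ′(θ) = 10θ - 3
θ₁ = 3 − 0.05·27 = 1.65
θ₂ = 1.65 − 0.05·13.5 = 0.975
θ₃ = 0.975 − 0.05·6.75 = 0.6375
θ₄ = 0.6375 − 0.05·3.375 = 0.46875

0.46875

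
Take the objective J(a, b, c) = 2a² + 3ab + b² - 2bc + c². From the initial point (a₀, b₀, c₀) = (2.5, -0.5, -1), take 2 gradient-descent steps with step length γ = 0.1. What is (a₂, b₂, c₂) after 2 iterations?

∇J = (4a + 3b, 3a + 2b - 2c, -2b + 2c)
(a₁, b₁, c₁) = (2.5, -0.5, -1) − 0.1·(8.5, 8.5, -1) = (1.65, -1.35, -0.9)
(a₂, b₂, c₂) = (1.65, -1.35, -0.9) − 0.1·(2.55, 4.05, 0.9) = (1.395, -1.755, -0.99)

(1.395, -1.755, -0.99)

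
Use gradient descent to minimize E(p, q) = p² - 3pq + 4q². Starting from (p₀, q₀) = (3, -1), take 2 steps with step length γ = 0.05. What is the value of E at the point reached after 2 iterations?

3.5123625

∇E = (2p - 3q, -3p + 8q)
(p₁, q₁) = (3, -1) − 0.05·(9, -17) = (2.55, -0.15)
(p₂, q₂) = (2.55, -0.15) − 0.05·(5.55, -8.85) = (2.2725, 0.2925)
E(2.2725, 0.2925) = 3.5123625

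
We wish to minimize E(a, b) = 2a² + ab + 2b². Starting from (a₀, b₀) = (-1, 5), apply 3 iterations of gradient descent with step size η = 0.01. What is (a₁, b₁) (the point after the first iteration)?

∇E = (4a + b, a + 4b)
(a₁, b₁) = (-1, 5) − 0.01·(1, 19) = (-1.01, 4.81)

(-1.01, 4.81)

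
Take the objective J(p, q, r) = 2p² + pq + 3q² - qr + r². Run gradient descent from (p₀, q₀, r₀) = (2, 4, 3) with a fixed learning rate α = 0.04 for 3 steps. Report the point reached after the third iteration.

(0.873152, 1.887808, 2.680704)

∇J = (4p + q, p + 6q - r, -q + 2r)
(p₁, q₁, r₁) = (2, 4, 3) − 0.04·(12, 23, 2) = (1.52, 3.08, 2.92)
(p₂, q₂, r₂) = (1.52, 3.08, 2.92) − 0.04·(9.16, 17.08, 2.76) = (1.1536, 2.3968, 2.8096)
(p₃, q₃, r₃) = (1.1536, 2.3968, 2.8096) − 0.04·(7.0112, 12.7248, 3.2224) = (0.873152, 1.887808, 2.680704)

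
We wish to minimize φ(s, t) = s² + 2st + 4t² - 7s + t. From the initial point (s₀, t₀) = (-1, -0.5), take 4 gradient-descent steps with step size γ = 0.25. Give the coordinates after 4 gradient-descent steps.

(3.375, -2.53125)

∇φ = (2s + 2t - 7, 2s + 8t + 1)
(s₁, t₁) = (-1, -0.5) − 0.25·(-10, -5) = (1.5, 0.75)
(s₂, t₂) = (1.5, 0.75) − 0.25·(-2.5, 10) = (2.125, -1.75)
(s₃, t₃) = (2.125, -1.75) − 0.25·(-6.25, -8.75) = (3.6875, 0.4375)
(s₄, t₄) = (3.6875, 0.4375) − 0.25·(1.25, 11.875) = (3.375, -2.53125)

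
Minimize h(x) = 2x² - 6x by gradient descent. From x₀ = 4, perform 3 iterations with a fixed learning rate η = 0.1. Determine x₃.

h′(x) = 4x - 6
Step 1: h′(4) = 10; x₁ = 4 − 0.1·10 = 3
Step 2: h′(3) = 6; x₂ = 3 − 0.1·6 = 2.4
Step 3: h′(2.4) = 3.6; x₃ = 2.4 − 0.1·3.6 = 2.04

2.04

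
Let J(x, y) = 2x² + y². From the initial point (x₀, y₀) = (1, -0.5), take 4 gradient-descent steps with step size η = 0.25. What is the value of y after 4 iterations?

∇J = (4x, 2y)
Step 1: at (1, -0.5), ∇J = (4, -1) → (1, -0.5) − 0.25·(4, -1) = (0, -0.25)
Step 2: at (0, -0.25), ∇J = (0, -0.5) → (0, -0.25) − 0.25·(0, -0.5) = (0, -0.125)
Step 3: at (0, -0.125), ∇J = (0, -0.25) → (0, -0.125) − 0.25·(0, -0.25) = (0, -0.0625)
Step 4: at (0, -0.0625), ∇J = (0, -0.125) → (0, -0.0625) − 0.25·(0, -0.125) = (0, -0.03125)
y = -0.03125

-0.03125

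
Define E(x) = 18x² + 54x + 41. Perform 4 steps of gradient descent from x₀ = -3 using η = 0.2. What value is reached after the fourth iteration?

-2217.9504

E′(x) = 36x + 54
Step 1: E′(-3) = -54; x₁ = -3 − 0.2·(-54) = 7.8
Step 2: E′(7.8) = 334.8; x₂ = 7.8 − 0.2·334.8 = -59.16
Step 3: E′(-59.16) = -2075.76; x₃ = -59.16 − 0.2·(-2075.76) = 355.992
Step 4: E′(355.992) = 12869.712; x₄ = 355.992 − 0.2·12869.712 = -2217.9504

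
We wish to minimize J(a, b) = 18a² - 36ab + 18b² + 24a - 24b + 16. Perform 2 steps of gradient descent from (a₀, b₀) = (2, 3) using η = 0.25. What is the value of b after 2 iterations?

∇J = (36a - 36b + 24, -36a + 36b - 24)
(a₁, b₁) = (2, 3) − 0.25·(-12, 12) = (5, 0)
(a₂, b₂) = (5, 0) − 0.25·(204, -204) = (-46, 51)
b = 51

51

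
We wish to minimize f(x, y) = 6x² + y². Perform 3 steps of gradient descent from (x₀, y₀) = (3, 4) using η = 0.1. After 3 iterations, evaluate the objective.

4.19776

∇f = (12x, 2y)
(x₁, y₁) = (3, 4) − 0.1·(36, 8) = (-0.6, 3.2)
(x₂, y₂) = (-0.6, 3.2) − 0.1·(-7.2, 6.4) = (0.12, 2.56)
(x₃, y₃) = (0.12, 2.56) − 0.1·(1.44, 5.12) = (-0.024, 2.048)
f(-0.024, 2.048) = 4.19776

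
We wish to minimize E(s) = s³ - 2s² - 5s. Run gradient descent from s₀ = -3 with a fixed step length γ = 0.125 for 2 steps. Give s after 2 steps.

-29.9609375

E′(s) = 3s² - 4s - 5
Step 1: E′(-3) = 34; s₁ = -3 − 0.125·34 = -7.25
Step 2: E′(-7.25) = 181.6875; s₂ = -7.25 − 0.125·181.6875 = -29.9609375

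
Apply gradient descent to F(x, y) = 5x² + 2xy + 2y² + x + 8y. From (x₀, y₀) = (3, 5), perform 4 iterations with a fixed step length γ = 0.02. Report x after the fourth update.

∇F = (10x + 2y + 1, 2x + 4y + 8)
Step 1: at (3, 5), ∇F = (41, 34) → (3, 5) − 0.02·(41, 34) = (2.18, 4.32)
Step 2: at (2.18, 4.32), ∇F = (31.44, 29.64) → (2.18, 4.32) − 0.02·(31.44, 29.64) = (1.5512, 3.7272)
Step 3: at (1.5512, 3.7272), ∇F = (23.9664, 26.0112) → (1.5512, 3.7272) − 0.02·(23.9664, 26.0112) = (1.071872, 3.206976)
Step 4: at (1.071872, 3.206976), ∇F = (18.132672, 22.971648) → (1.071872, 3.206976) − 0.02·(18.132672, 22.971648) = (0.70921856, 2.74754304)
x = 0.70921856

0.70921856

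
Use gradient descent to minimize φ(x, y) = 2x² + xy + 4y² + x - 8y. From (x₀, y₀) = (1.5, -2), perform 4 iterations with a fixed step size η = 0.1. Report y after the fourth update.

∇φ = (4x + y + 1, x + 8y - 8)
(x₁, y₁) = (1.5, -2) − 0.1·(5, -22.5) = (1, 0.25)
(x₂, y₂) = (1, 0.25) − 0.1·(5.25, -5) = (0.475, 0.75)
(x₃, y₃) = (0.475, 0.75) − 0.1·(3.65, -1.525) = (0.11, 0.9025)
(x₄, y₄) = (0.11, 0.9025) − 0.1·(2.3425, -0.67) = (-0.12425, 0.9695)
y = 0.9695

0.9695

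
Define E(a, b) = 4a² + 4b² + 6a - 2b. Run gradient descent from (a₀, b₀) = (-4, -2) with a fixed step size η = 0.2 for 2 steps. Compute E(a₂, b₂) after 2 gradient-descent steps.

5.6

∇E = (8a + 6, 8b - 2)
(a₁, b₁) = (-4, -2) − 0.2·(-26, -18) = (1.2, 1.6)
(a₂, b₂) = (1.2, 1.6) − 0.2·(15.6, 10.8) = (-1.92, -0.56)
E(-1.92, -0.56) = 5.6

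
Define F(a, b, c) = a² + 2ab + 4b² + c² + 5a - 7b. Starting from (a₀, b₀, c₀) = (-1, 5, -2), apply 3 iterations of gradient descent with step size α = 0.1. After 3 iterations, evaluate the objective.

-15.458688

∇F = (2a + 2b + 5, 2a + 8b - 7, 2c)
Step 1: at (-1, 5, -2), ∇F = (13, 31, -4) → (-1, 5, -2) − 0.1·(13, 31, -4) = (-2.3, 1.9, -1.6)
Step 2: at (-2.3, 1.9, -1.6), ∇F = (4.2, 3.6, -3.2) → (-2.3, 1.9, -1.6) − 0.1·(4.2, 3.6, -3.2) = (-2.72, 1.54, -1.28)
Step 3: at (-2.72, 1.54, -1.28), ∇F = (2.64, -0.12, -2.56) → (-2.72, 1.54, -1.28) − 0.1·(2.64, -0.12, -2.56) = (-2.984, 1.552, -1.024)
F(-2.984, 1.552, -1.024) = -15.458688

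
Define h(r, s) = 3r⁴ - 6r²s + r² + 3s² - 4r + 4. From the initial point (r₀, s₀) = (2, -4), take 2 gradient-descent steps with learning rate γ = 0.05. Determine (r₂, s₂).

(264.0416, 16.208)

∇h = (12r³ - 12rs + 2r - 4, -6r² + 6s)
Step 1: at (2, -4), ∇h = (192, -48) → (2, -4) − 0.05·(192, -48) = (-7.6, -1.6)
Step 2: at (-7.6, -1.6), ∇h = (-5432.832, -356.16) → (-7.6, -1.6) − 0.05·(-5432.832, -356.16) = (264.0416, 16.208)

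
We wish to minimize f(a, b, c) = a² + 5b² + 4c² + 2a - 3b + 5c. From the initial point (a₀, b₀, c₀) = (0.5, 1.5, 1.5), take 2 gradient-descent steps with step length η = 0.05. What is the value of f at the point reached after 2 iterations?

1.254625

∇f = (2a + 2, 10b - 3, 8c + 5)
(a₁, b₁, c₁) = (0.5, 1.5, 1.5) − 0.05·(3, 12, 17) = (0.35, 0.9, 0.65)
(a₂, b₂, c₂) = (0.35, 0.9, 0.65) − 0.05·(2.7, 6, 10.2) = (0.215, 0.6, 0.14)
f(0.215, 0.6, 0.14) = 1.254625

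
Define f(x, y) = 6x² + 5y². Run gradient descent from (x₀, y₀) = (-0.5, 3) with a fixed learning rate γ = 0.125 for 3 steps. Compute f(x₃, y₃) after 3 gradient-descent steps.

0.034423828125

∇f = (12x, 10y)
(x₁, y₁) = (-0.5, 3) − 0.125·(-6, 30) = (0.25, -0.75)
(x₂, y₂) = (0.25, -0.75) − 0.125·(3, -7.5) = (-0.125, 0.1875)
(x₃, y₃) = (-0.125, 0.1875) − 0.125·(-1.5, 1.875) = (0.0625, -0.046875)
f(0.0625, -0.046875) = 0.034423828125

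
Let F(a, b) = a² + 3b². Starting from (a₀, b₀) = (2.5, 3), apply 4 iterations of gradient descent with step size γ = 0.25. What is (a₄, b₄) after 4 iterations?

(0.15625, 0.1875)

∇F = (2a, 6b)
Step 1: at (2.5, 3), ∇F = (5, 18) → (2.5, 3) − 0.25·(5, 18) = (1.25, -1.5)
Step 2: at (1.25, -1.5), ∇F = (2.5, -9) → (1.25, -1.5) − 0.25·(2.5, -9) = (0.625, 0.75)
Step 3: at (0.625, 0.75), ∇F = (1.25, 4.5) → (0.625, 0.75) − 0.25·(1.25, 4.5) = (0.3125, -0.375)
Step 4: at (0.3125, -0.375), ∇F = (0.625, -2.25) → (0.3125, -0.375) − 0.25·(0.625, -2.25) = (0.15625, 0.1875)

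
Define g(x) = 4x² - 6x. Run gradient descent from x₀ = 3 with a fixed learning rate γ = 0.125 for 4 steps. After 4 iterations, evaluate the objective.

-2.25

g′(x) = 8x - 6
x₁ = 3 − 0.125·18 = 0.75
x₂ = 0.75 − 0.125·0 = 0.75
x₃ = 0.75 − 0.125·0 = 0.75
x₄ = 0.75 − 0.125·0 = 0.75
g(0.75) = -2.25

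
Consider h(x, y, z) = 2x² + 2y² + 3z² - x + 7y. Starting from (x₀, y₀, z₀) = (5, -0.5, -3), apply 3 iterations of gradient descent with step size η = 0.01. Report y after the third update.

-0.64408

∇h = (4x - 1, 4y + 7, 6z)
Step 1: at (5, -0.5, -3), ∇h = (19, 5, -18) → (5, -0.5, -3) − 0.01·(19, 5, -18) = (4.81, -0.55, -2.82)
Step 2: at (4.81, -0.55, -2.82), ∇h = (18.24, 4.8, -16.92) → (4.81, -0.55, -2.82) − 0.01·(18.24, 4.8, -16.92) = (4.6276, -0.598, -2.6508)
Step 3: at (4.6276, -0.598, -2.6508), ∇h = (17.5104, 4.608, -15.9048) → (4.6276, -0.598, -2.6508) − 0.01·(17.5104, 4.608, -15.9048) = (4.452496, -0.64408, -2.491752)
y = -0.64408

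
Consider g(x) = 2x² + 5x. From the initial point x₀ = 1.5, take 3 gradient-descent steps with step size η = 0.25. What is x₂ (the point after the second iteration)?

g′(x) = 4x + 5
Step 1: g′(1.5) = 11; x₁ = 1.5 − 0.25·11 = -1.25
Step 2: g′(-1.25) = 0; x₂ = -1.25 − 0.25·0 = -1.25

-1.25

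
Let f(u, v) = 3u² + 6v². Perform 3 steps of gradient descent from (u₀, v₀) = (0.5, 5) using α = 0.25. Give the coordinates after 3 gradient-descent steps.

∇f = (6u, 12v)
(u₁, v₁) = (0.5, 5) − 0.25·(3, 60) = (-0.25, -10)
(u₂, v₂) = (-0.25, -10) − 0.25·(-1.5, -120) = (0.125, 20)
(u₃, v₃) = (0.125, 20) − 0.25·(0.75, 240) = (-0.0625, -40)

(-0.0625, -40)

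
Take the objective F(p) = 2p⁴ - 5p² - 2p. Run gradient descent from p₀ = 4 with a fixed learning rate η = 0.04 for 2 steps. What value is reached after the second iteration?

F′(p) = 8p³ - 10p - 2
p₁ = 4 − 0.04·470 = -14.8
p₂ = -14.8 − 0.04·(-25788.336) = 1016.73344

1016.73344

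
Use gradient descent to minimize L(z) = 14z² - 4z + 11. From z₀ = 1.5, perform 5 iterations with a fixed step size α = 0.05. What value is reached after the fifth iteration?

L′(z) = 28z - 4
Step 1: L′(1.5) = 38; z₁ = 1.5 − 0.05·38 = -0.4
Step 2: L′(-0.4) = -15.2; z₂ = -0.4 − 0.05·(-15.2) = 0.36
Step 3: L′(0.36) = 6.08; z₃ = 0.36 − 0.05·6.08 = 0.056
Step 4: L′(0.056) = -2.432; z₄ = 0.056 − 0.05·(-2.432) = 0.1776
Step 5: L′(0.1776) = 0.9728; z₅ = 0.1776 − 0.05·0.9728 = 0.12896

0.12896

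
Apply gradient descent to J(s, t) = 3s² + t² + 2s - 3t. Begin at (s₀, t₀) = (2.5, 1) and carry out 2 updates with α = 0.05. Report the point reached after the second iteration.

(1.055, 1.095)

∇J = (6s + 2, 2t - 3)
(s₁, t₁) = (2.5, 1) − 0.05·(17, -1) = (1.65, 1.05)
(s₂, t₂) = (1.65, 1.05) − 0.05·(11.9, -0.9) = (1.055, 1.095)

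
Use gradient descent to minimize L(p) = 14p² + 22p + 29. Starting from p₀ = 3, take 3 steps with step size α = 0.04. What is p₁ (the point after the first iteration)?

L′(p) = 28p + 22
p₁ = 3 − 0.04·106 = -1.24

-1.24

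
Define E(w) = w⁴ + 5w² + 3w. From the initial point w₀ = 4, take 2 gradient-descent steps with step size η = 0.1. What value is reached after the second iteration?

E′(w) = 4w³ + 10w + 3
w₁ = 4 − 0.1·299 = -25.9
w₂ = -25.9 − 0.1·(-69751.916) = 6949.2916

6949.2916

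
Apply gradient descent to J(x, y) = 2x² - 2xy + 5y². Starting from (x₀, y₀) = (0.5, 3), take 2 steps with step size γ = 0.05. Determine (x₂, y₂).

(0.715, 0.845)

∇J = (4x - 2y, -2x + 10y)
(x₁, y₁) = (0.5, 3) − 0.05·(-4, 29) = (0.7, 1.55)
(x₂, y₂) = (0.7, 1.55) − 0.05·(-0.3, 14.1) = (0.715, 0.845)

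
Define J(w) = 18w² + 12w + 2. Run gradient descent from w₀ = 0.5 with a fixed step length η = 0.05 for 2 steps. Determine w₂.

0.2

J′(w) = 36w + 12
w₁ = 0.5 − 0.05·30 = -1
w₂ = -1 − 0.05·(-24) = 0.2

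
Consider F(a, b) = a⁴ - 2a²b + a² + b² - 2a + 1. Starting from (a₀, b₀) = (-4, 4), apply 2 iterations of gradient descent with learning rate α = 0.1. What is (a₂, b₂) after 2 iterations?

(-1645.9792, 57.608)

∇F = (4a³ - 4ab + 2a - 2, -2a² + 2b)
(a₁, b₁) = (-4, 4) − 0.1·(-202, -24) = (16.2, 6.4)
(a₂, b₂) = (16.2, 6.4) − 0.1·(16621.792, -512.08) = (-1645.9792, 57.608)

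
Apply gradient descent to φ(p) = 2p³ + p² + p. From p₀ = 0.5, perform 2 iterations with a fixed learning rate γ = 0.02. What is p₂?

φ′(p) = 6p² + 2p + 1
p₁ = 0.5 − 0.02·3.5 = 0.43
p₂ = 0.43 − 0.02·2.9694 = 0.370612

0.370612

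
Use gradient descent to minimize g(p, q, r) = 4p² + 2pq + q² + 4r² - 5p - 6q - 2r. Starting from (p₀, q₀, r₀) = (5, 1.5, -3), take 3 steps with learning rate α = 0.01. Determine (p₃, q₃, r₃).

(3.952676, 1.316184, -2.280736)

∇g = (8p + 2q - 5, 2p + 2q - 6, 8r - 2)
(p₁, q₁, r₁) = (5, 1.5, -3) − 0.01·(38, 7, -26) = (4.62, 1.43, -2.74)
(p₂, q₂, r₂) = (4.62, 1.43, -2.74) − 0.01·(34.82, 6.1, -23.92) = (4.2718, 1.369, -2.5008)
(p₃, q₃, r₃) = (4.2718, 1.369, -2.5008) − 0.01·(31.9124, 5.2816, -22.0064) = (3.952676, 1.316184, -2.280736)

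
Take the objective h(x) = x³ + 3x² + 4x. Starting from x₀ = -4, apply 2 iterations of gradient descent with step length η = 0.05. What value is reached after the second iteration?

h′(x) = 3x² + 6x + 4
Step 1: h′(-4) = 28; x₁ = -4 − 0.05·28 = -5.4
Step 2: h′(-5.4) = 59.08; x₂ = -5.4 − 0.05·59.08 = -8.354

-8.354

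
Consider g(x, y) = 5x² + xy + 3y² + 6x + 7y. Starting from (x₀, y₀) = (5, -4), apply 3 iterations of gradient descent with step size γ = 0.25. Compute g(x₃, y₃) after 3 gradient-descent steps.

1601.06640625

∇g = (10x + y + 6, x + 6y + 7)
Step 1: at (5, -4), ∇g = (52, -12) → (5, -4) − 0.25·(52, -12) = (-8, -1)
Step 2: at (-8, -1), ∇g = (-75, -7) → (-8, -1) − 0.25·(-75, -7) = (10.75, 0.75)
Step 3: at (10.75, 0.75), ∇g = (114.25, 22.25) → (10.75, 0.75) − 0.25·(114.25, 22.25) = (-17.8125, -4.8125)
g(-17.8125, -4.8125) = 1601.06640625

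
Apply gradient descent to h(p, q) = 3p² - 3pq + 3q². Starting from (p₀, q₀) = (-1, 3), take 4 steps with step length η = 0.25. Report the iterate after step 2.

∇h = (6p - 3q, -3p + 6q)
Step 1: at (-1, 3), ∇h = (-15, 21) → (-1, 3) − 0.25·(-15, 21) = (2.75, -2.25)
Step 2: at (2.75, -2.25), ∇h = (23.25, -21.75) → (2.75, -2.25) − 0.25·(23.25, -21.75) = (-3.0625, 3.1875)

(-3.0625, 3.1875)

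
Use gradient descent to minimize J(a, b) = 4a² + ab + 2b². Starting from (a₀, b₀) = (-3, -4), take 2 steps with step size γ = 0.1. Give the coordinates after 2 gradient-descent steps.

∇J = (8a + b, a + 4b)
Step 1: at (-3, -4), ∇J = (-28, -19) → (-3, -4) − 0.1·(-28, -19) = (-0.2, -2.1)
Step 2: at (-0.2, -2.1), ∇J = (-3.7, -8.6) → (-0.2, -2.1) − 0.1·(-3.7, -8.6) = (0.17, -1.24)

(0.17, -1.24)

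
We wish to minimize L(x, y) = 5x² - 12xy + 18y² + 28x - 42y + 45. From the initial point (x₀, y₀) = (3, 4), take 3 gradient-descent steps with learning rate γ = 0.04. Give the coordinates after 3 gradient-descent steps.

(0.653888, 1.17952)

∇L = (10x - 12y + 28, -12x + 36y - 42)
(x₁, y₁) = (3, 4) − 0.04·(10, 66) = (2.6, 1.36)
(x₂, y₂) = (2.6, 1.36) − 0.04·(37.68, -24.24) = (1.0928, 2.3296)
(x₃, y₃) = (1.0928, 2.3296) − 0.04·(10.9728, 28.752) = (0.653888, 1.17952)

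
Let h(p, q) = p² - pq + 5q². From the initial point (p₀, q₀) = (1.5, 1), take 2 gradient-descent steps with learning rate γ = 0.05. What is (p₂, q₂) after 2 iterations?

(1.28875, 0.3575)

∇h = (2p - q, -p + 10q)
Step 1: at (1.5, 1), ∇h = (2, 8.5) → (1.5, 1) − 0.05·(2, 8.5) = (1.4, 0.575)
Step 2: at (1.4, 0.575), ∇h = (2.225, 4.35) → (1.4, 0.575) − 0.05·(2.225, 4.35) = (1.28875, 0.3575)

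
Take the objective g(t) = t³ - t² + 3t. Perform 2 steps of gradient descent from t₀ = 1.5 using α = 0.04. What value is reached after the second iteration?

g′(t) = 3t² - 2t + 3
t₁ = 1.5 − 0.04·6.75 = 1.23
t₂ = 1.23 − 0.04·5.0787 = 1.026852

1.026852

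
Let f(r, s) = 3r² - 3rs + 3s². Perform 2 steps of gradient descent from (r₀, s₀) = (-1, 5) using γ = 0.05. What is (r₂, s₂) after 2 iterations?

∇f = (6r - 3s, -3r + 6s)
Step 1: at (-1, 5), ∇f = (-21, 33) → (-1, 5) − 0.05·(-21, 33) = (0.05, 3.35)
Step 2: at (0.05, 3.35), ∇f = (-9.75, 19.95) → (0.05, 3.35) − 0.05·(-9.75, 19.95) = (0.5375, 2.3525)

(0.5375, 2.3525)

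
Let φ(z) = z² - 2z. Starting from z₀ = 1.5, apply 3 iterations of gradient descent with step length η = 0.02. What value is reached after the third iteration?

1.442368

φ′(z) = 2z - 2
Step 1: φ′(1.5) = 1; z₁ = 1.5 − 0.02·1 = 1.48
Step 2: φ′(1.48) = 0.96; z₂ = 1.48 − 0.02·0.96 = 1.4608
Step 3: φ′(1.4608) = 0.9216; z₃ = 1.4608 − 0.02·0.9216 = 1.442368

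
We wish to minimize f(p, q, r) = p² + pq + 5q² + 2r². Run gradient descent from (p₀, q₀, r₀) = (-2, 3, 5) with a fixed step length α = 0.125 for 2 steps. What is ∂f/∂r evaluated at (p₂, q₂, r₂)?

5

∇f = (2p + q, p + 10q, 4r)
(p₁, q₁, r₁) = (-2, 3, 5) − 0.125·(-1, 28, 20) = (-1.875, -0.5, 2.5)
(p₂, q₂, r₂) = (-1.875, -0.5, 2.5) − 0.125·(-4.25, -6.875, 10) = (-1.34375, 0.359375, 1.25)
∂f/∂r at (-1.34375, 0.359375, 1.25) = 5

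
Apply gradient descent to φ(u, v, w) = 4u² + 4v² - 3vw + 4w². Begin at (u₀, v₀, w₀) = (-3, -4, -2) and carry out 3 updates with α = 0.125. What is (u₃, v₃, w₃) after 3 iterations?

(0, -0.10546875, -0.2109375)

∇φ = (8u, 8v - 3w, -3v + 8w)
Step 1: at (-3, -4, -2), ∇φ = (-24, -26, -4) → (-3, -4, -2) − 0.125·(-24, -26, -4) = (0, -0.75, -1.5)
Step 2: at (0, -0.75, -1.5), ∇φ = (0, -1.5, -9.75) → (0, -0.75, -1.5) − 0.125·(0, -1.5, -9.75) = (0, -0.5625, -0.28125)
Step 3: at (0, -0.5625, -0.28125), ∇φ = (0, -3.65625, -0.5625) → (0, -0.5625, -0.28125) − 0.125·(0, -3.65625, -0.5625) = (0, -0.10546875, -0.2109375)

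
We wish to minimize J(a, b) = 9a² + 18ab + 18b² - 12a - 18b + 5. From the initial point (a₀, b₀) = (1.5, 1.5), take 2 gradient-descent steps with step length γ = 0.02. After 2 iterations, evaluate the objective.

0.27402368

∇J = (18a + 18b - 12, 18a + 36b - 18)
Step 1: at (1.5, 1.5), ∇J = (42, 63) → (1.5, 1.5) − 0.02·(42, 63) = (0.66, 0.24)
Step 2: at (0.66, 0.24), ∇J = (4.2, 2.52) → (0.66, 0.24) − 0.02·(4.2, 2.52) = (0.576, 0.1896)
J(0.576, 0.1896) = 0.27402368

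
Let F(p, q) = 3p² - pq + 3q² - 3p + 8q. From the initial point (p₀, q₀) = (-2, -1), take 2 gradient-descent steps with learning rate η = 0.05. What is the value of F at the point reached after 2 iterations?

∇F = (6p - q - 3, -p + 6q + 8)
Step 1: at (-2, -1), ∇F = (-14, 4) → (-2, -1) − 0.05·(-14, 4) = (-1.3, -1.2)
Step 2: at (-1.3, -1.2), ∇F = (-9.6, 2.1) → (-1.3, -1.2) − 0.05·(-9.6, 2.1) = (-0.82, -1.305)
F(-0.82, -1.305) = -1.923825

-1.923825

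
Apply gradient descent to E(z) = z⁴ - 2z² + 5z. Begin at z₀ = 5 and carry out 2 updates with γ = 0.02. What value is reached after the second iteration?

3.12984

E′(z) = 4z³ - 4z + 5
Step 1: E′(5) = 485; z₁ = 5 − 0.02·485 = -4.7
Step 2: E′(-4.7) = -391.492; z₂ = -4.7 − 0.02·(-391.492) = 3.12984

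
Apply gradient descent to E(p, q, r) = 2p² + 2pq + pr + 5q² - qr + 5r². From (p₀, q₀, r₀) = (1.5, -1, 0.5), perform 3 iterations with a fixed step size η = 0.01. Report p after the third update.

∇E = (4p + 2q + r, 2p + 10q - r, p - q + 10r)
(p₁, q₁, r₁) = (1.5, -1, 0.5) − 0.01·(4.5, -7.5, 7.5) = (1.455, -0.925, 0.425)
(p₂, q₂, r₂) = (1.455, -0.925, 0.425) − 0.01·(4.395, -6.765, 6.63) = (1.41105, -0.85735, 0.3587)
(p₃, q₃, r₃) = (1.41105, -0.85735, 0.3587) − 0.01·(4.2882, -6.1101, 5.8554) = (1.368168, -0.796249, 0.300146)
p = 1.368168

1.368168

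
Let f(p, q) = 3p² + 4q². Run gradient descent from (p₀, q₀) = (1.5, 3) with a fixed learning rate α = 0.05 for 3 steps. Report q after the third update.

0.648

∇f = (6p, 8q)
(p₁, q₁) = (1.5, 3) − 0.05·(9, 24) = (1.05, 1.8)
(p₂, q₂) = (1.05, 1.8) − 0.05·(6.3, 14.4) = (0.735, 1.08)
(p₃, q₃) = (0.735, 1.08) − 0.05·(4.41, 8.64) = (0.5145, 0.648)
q = 0.648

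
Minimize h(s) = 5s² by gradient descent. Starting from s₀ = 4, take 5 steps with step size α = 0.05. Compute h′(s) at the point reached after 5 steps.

h′(s) = 10s
Step 1: h′(4) = 40; s₁ = 4 − 0.05·40 = 2
Step 2: h′(2) = 20; s₂ = 2 − 0.05·20 = 1
Step 3: h′(1) = 10; s₃ = 1 − 0.05·10 = 0.5
Step 4: h′(0.5) = 5; s₄ = 0.5 − 0.05·5 = 0.25
Step 5: h′(0.25) = 2.5; s₅ = 0.25 − 0.05·2.5 = 0.125
h′(s) at (0.125) = 1.25

1.25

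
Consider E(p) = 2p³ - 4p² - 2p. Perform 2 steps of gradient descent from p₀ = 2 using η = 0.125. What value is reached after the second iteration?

1.578125

E′(p) = 6p² - 8p - 2
p₁ = 2 − 0.125·6 = 1.25
p₂ = 1.25 − 0.125·(-2.625) = 1.578125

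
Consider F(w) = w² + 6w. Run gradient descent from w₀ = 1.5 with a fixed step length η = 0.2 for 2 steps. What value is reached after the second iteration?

-1.38

F′(w) = 2w + 6
w₁ = 1.5 − 0.2·9 = -0.3
w₂ = -0.3 − 0.2·5.4 = -1.38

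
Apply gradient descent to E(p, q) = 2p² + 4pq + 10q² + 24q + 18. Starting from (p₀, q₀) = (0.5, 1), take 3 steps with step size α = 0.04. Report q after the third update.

∇E = (4p + 4q, 4p + 20q + 24)
Step 1: at (0.5, 1), ∇E = (6, 46) → (0.5, 1) − 0.04·(6, 46) = (0.26, -0.84)
Step 2: at (0.26, -0.84), ∇E = (-2.32, 8.24) → (0.26, -0.84) − 0.04·(-2.32, 8.24) = (0.3528, -1.1696)
Step 3: at (0.3528, -1.1696), ∇E = (-3.2672, 2.0192) → (0.3528, -1.1696) − 0.04·(-3.2672, 2.0192) = (0.483488, -1.250368)
q = -1.250368

-1.250368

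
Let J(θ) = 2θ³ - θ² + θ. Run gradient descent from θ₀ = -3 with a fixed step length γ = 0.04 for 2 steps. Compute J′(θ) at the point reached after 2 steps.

J′(θ) = 6θ² - 2θ + 1
θ₁ = -3 − 0.04·61 = -5.44
θ₂ = -5.44 − 0.04·189.4416 = -13.017664
J′(θ) at (-13.017664) = 1043.792784101376

1043.792784101376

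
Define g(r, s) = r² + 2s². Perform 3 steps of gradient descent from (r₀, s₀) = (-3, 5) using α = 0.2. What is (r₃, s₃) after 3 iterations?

(-0.648, 0.04)

∇g = (2r, 4s)
Step 1: at (-3, 5), ∇g = (-6, 20) → (-3, 5) − 0.2·(-6, 20) = (-1.8, 1)
Step 2: at (-1.8, 1), ∇g = (-3.6, 4) → (-1.8, 1) − 0.2·(-3.6, 4) = (-1.08, 0.2)
Step 3: at (-1.08, 0.2), ∇g = (-2.16, 0.8) → (-1.08, 0.2) − 0.2·(-2.16, 0.8) = (-0.648, 0.04)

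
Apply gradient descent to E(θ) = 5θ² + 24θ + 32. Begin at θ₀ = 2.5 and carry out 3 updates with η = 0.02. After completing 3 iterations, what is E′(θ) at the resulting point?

E′(θ) = 10θ + 24
θ₁ = 2.5 − 0.02·49 = 1.52
θ₂ = 1.52 − 0.02·39.2 = 0.736
θ₃ = 0.736 − 0.02·31.36 = 0.1088
E′(θ) at (0.1088) = 25.088

25.088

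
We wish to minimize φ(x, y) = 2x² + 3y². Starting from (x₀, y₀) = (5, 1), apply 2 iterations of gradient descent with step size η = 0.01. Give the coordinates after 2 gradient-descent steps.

∇φ = (4x, 6y)
Step 1: at (5, 1), ∇φ = (20, 6) → (5, 1) − 0.01·(20, 6) = (4.8, 0.94)
Step 2: at (4.8, 0.94), ∇φ = (19.2, 5.64) → (4.8, 0.94) − 0.01·(19.2, 5.64) = (4.608, 0.8836)

(4.608, 0.8836)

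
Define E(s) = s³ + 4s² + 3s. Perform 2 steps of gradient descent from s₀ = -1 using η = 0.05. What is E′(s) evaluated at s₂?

-1.51640325

E′(s) = 3s² + 8s + 3
Step 1: E′(-1) = -2; s₁ = -1 − 0.05·(-2) = -0.9
Step 2: E′(-0.9) = -1.77; s₂ = -0.9 − 0.05·(-1.77) = -0.8115
E′(s) at (-0.8115) = -1.51640325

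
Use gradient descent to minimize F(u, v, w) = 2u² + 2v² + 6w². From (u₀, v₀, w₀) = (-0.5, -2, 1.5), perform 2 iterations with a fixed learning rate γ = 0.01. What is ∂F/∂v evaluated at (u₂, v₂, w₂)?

∇F = (4u, 4v, 12w)
(u₁, v₁, w₁) = (-0.5, -2, 1.5) − 0.01·(-2, -8, 18) = (-0.48, -1.92, 1.32)
(u₂, v₂, w₂) = (-0.48, -1.92, 1.32) − 0.01·(-1.92, -7.68, 15.84) = (-0.4608, -1.8432, 1.1616)
∂F/∂v at (-0.4608, -1.8432, 1.1616) = -7.3728

-7.3728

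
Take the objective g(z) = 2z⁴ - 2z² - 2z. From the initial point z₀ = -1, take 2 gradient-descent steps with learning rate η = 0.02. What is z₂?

g′(z) = 8z³ - 4z - 2
Step 1: g′(-1) = -6; z₁ = -1 − 0.02·(-6) = -0.88
Step 2: g′(-0.88) = -3.931776; z₂ = -0.88 − 0.02·(-3.931776) = -0.80136448

-0.80136448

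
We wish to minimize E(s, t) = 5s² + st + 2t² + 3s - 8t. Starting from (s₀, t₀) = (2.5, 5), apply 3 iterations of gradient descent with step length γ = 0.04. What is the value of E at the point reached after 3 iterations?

-2.757567619072

∇E = (10s + t + 3, s + 4t - 8)
(s₁, t₁) = (2.5, 5) − 0.04·(33, 14.5) = (1.18, 4.42)
(s₂, t₂) = (1.18, 4.42) − 0.04·(19.22, 10.86) = (0.4112, 3.9856)
(s₃, t₃) = (0.4112, 3.9856) − 0.04·(11.0976, 8.3536) = (-0.032704, 3.651456)
E(-0.032704, 3.651456) = -2.757567619072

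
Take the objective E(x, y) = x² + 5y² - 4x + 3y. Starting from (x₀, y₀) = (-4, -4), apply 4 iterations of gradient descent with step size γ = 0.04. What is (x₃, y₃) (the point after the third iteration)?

(-2.672128, -1.0992)

∇E = (2x - 4, 10y + 3)
Step 1: at (-4, -4), ∇E = (-12, -37) → (-4, -4) − 0.04·(-12, -37) = (-3.52, -2.52)
Step 2: at (-3.52, -2.52), ∇E = (-11.04, -22.2) → (-3.52, -2.52) − 0.04·(-11.04, -22.2) = (-3.0784, -1.632)
Step 3: at (-3.0784, -1.632), ∇E = (-10.1568, -13.32) → (-3.0784, -1.632) − 0.04·(-10.1568, -13.32) = (-2.672128, -1.0992)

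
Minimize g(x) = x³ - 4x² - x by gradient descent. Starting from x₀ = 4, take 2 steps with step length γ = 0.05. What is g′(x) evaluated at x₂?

2.156982421875

g′(x) = 3x² - 8x - 1
Step 1: g′(4) = 15; x₁ = 4 − 0.05·15 = 3.25
Step 2: g′(3.25) = 4.6875; x₂ = 3.25 − 0.05·4.6875 = 3.015625
g′(x) at (3.015625) = 2.156982421875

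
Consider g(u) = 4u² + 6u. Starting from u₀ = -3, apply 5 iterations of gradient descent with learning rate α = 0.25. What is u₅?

1.5

g′(u) = 8u + 6
Step 1: g′(-3) = -18; u₁ = -3 − 0.25·(-18) = 1.5
Step 2: g′(1.5) = 18; u₂ = 1.5 − 0.25·18 = -3
Step 3: g′(-3) = -18; u₃ = -3 − 0.25·(-18) = 1.5
Step 4: g′(1.5) = 18; u₄ = 1.5 − 0.25·18 = -3
Step 5: g′(-3) = -18; u₅ = -3 − 0.25·(-18) = 1.5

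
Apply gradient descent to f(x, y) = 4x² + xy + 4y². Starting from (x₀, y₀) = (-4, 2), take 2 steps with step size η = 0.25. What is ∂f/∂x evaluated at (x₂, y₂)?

-25.875

∇f = (8x + y, x + 8y)
(x₁, y₁) = (-4, 2) − 0.25·(-30, 12) = (3.5, -1)
(x₂, y₂) = (3.5, -1) − 0.25·(27, -4.5) = (-3.25, 0.125)
∂f/∂x at (-3.25, 0.125) = -25.875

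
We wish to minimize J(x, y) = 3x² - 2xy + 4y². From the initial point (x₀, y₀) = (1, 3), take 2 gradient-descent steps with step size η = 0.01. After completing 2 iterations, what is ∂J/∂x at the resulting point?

0.8184

∇J = (6x - 2y, -2x + 8y)
Step 1: at (1, 3), ∇J = (0, 22) → (1, 3) − 0.01·(0, 22) = (1, 2.78)
Step 2: at (1, 2.78), ∇J = (0.44, 20.24) → (1, 2.78) − 0.01·(0.44, 20.24) = (0.9956, 2.5776)
∂J/∂x at (0.9956, 2.5776) = 0.8184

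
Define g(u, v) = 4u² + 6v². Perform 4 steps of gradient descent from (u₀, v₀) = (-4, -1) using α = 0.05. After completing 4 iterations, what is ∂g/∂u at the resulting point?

∇g = (8u, 12v)
Step 1: at (-4, -1), ∇g = (-32, -12) → (-4, -1) − 0.05·(-32, -12) = (-2.4, -0.4)
Step 2: at (-2.4, -0.4), ∇g = (-19.2, -4.8) → (-2.4, -0.4) − 0.05·(-19.2, -4.8) = (-1.44, -0.16)
Step 3: at (-1.44, -0.16), ∇g = (-11.52, -1.92) → (-1.44, -0.16) − 0.05·(-11.52, -1.92) = (-0.864, -0.064)
Step 4: at (-0.864, -0.064), ∇g = (-6.912, -0.768) → (-0.864, -0.064) − 0.05·(-6.912, -0.768) = (-0.5184, -0.0256)
∂g/∂u at (-0.5184, -0.0256) = -4.1472

-4.1472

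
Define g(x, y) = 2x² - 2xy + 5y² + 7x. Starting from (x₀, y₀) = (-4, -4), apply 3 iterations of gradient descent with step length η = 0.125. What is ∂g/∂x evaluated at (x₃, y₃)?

-2.171875

∇g = (4x - 2y + 7, -2x + 10y)
Step 1: at (-4, -4), ∇g = (-1, -32) → (-4, -4) − 0.125·(-1, -32) = (-3.875, 0)
Step 2: at (-3.875, 0), ∇g = (-8.5, 7.75) → (-3.875, 0) − 0.125·(-8.5, 7.75) = (-2.8125, -0.96875)
Step 3: at (-2.8125, -0.96875), ∇g = (-2.3125, -4.0625) → (-2.8125, -0.96875) − 0.125·(-2.3125, -4.0625) = (-2.5234375, -0.4609375)
∂g/∂x at (-2.5234375, -0.4609375) = -2.171875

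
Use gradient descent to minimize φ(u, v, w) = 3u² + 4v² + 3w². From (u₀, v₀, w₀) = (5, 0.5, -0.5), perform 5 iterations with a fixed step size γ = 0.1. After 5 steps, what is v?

∇φ = (6u, 8v, 6w)
(u₁, v₁, w₁) = (5, 0.5, -0.5) − 0.1·(30, 4, -3) = (2, 0.1, -0.2)
(u₂, v₂, w₂) = (2, 0.1, -0.2) − 0.1·(12, 0.8, -1.2) = (0.8, 0.02, -0.08)
(u₃, v₃, w₃) = (0.8, 0.02, -0.08) − 0.1·(4.8, 0.16, -0.48) = (0.32, 0.004, -0.032)
(u₄, v₄, w₄) = (0.32, 0.004, -0.032) − 0.1·(1.92, 0.032, -0.192) = (0.128, 0.0008, -0.0128)
(u₅, v₅, w₅) = (0.128, 0.0008, -0.0128) − 0.1·(0.768, 0.0064, -0.0768) = (0.0512, 0.00016, -0.00512)
v = 0.00016

0.00016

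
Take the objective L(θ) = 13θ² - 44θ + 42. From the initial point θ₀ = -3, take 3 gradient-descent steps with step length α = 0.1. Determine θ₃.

20.912

L′(θ) = 26θ - 44
θ₁ = -3 − 0.1·(-122) = 9.2
θ₂ = 9.2 − 0.1·195.2 = -10.32
θ₃ = -10.32 − 0.1·(-312.32) = 20.912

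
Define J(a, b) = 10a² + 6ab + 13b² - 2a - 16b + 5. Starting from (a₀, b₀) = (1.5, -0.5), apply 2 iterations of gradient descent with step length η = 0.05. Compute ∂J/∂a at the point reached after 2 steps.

∇J = (20a + 6b - 2, 6a + 26b - 16)
Step 1: at (1.5, -0.5), ∇J = (25, -20) → (1.5, -0.5) − 0.05·(25, -20) = (0.25, 0.5)
Step 2: at (0.25, 0.5), ∇J = (6, -1.5) → (0.25, 0.5) − 0.05·(6, -1.5) = (-0.05, 0.575)
∂J/∂a at (-0.05, 0.575) = 0.45

0.45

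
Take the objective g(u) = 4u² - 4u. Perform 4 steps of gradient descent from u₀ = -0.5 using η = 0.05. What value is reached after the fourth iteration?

0.3704

g′(u) = 8u - 4
Step 1: g′(-0.5) = -8; u₁ = -0.5 − 0.05·(-8) = -0.1
Step 2: g′(-0.1) = -4.8; u₂ = -0.1 − 0.05·(-4.8) = 0.14
Step 3: g′(0.14) = -2.88; u₃ = 0.14 − 0.05·(-2.88) = 0.284
Step 4: g′(0.284) = -1.728; u₄ = 0.284 − 0.05·(-1.728) = 0.3704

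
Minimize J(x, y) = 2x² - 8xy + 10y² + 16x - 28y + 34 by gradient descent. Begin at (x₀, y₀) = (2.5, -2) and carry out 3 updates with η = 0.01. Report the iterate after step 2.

(1.7472, -0.4496)

∇J = (4x - 8y + 16, -8x + 20y - 28)
(x₁, y₁) = (2.5, -2) − 0.01·(42, -88) = (2.08, -1.12)
(x₂, y₂) = (2.08, -1.12) − 0.01·(33.28, -67.04) = (1.7472, -0.4496)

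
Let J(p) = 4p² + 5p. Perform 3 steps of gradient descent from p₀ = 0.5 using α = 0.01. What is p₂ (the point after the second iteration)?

J′(p) = 8p + 5
Step 1: J′(0.5) = 9; p₁ = 0.5 − 0.01·9 = 0.41
Step 2: J′(0.41) = 8.28; p₂ = 0.41 − 0.01·8.28 = 0.3272

0.3272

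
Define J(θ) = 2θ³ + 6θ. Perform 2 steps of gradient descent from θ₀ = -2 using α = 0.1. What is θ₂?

-20.6

J′(θ) = 6θ² + 6
θ₁ = -2 − 0.1·30 = -5
θ₂ = -5 − 0.1·156 = -20.6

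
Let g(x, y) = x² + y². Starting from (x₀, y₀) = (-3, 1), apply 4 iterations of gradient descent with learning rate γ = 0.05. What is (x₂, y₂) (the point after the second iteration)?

(-2.43, 0.81)

∇g = (2x, 2y)
Step 1: at (-3, 1), ∇g = (-6, 2) → (-3, 1) − 0.05·(-6, 2) = (-2.7, 0.9)
Step 2: at (-2.7, 0.9), ∇g = (-5.4, 1.8) → (-2.7, 0.9) − 0.05·(-5.4, 1.8) = (-2.43, 0.81)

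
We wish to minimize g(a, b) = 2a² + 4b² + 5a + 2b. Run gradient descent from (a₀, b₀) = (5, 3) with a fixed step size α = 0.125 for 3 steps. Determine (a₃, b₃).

(-0.46875, -0.25)

∇g = (4a + 5, 8b + 2)
Step 1: at (5, 3), ∇g = (25, 26) → (5, 3) − 0.125·(25, 26) = (1.875, -0.25)
Step 2: at (1.875, -0.25), ∇g = (12.5, 0) → (1.875, -0.25) − 0.125·(12.5, 0) = (0.3125, -0.25)
Step 3: at (0.3125, -0.25), ∇g = (6.25, 0) → (0.3125, -0.25) − 0.125·(6.25, 0) = (-0.46875, -0.25)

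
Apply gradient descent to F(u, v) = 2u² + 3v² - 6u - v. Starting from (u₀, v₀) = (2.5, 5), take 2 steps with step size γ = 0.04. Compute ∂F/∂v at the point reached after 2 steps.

16.7504

∇F = (4u - 6, 6v - 1)
(u₁, v₁) = (2.5, 5) − 0.04·(4, 29) = (2.34, 3.84)
(u₂, v₂) = (2.34, 3.84) − 0.04·(3.36, 22.04) = (2.2056, 2.9584)
∂F/∂v at (2.2056, 2.9584) = 16.7504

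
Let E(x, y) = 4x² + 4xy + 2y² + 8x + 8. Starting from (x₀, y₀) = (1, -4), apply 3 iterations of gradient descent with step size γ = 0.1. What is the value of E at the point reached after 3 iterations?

12.609792

∇E = (8x + 4y + 8, 4x + 4y)
(x₁, y₁) = (1, -4) − 0.1·(0, -12) = (1, -2.8)
(x₂, y₂) = (1, -2.8) − 0.1·(4.8, -7.2) = (0.52, -2.08)
(x₃, y₃) = (0.52, -2.08) − 0.1·(3.84, -6.24) = (0.136, -1.456)
E(0.136, -1.456) = 12.609792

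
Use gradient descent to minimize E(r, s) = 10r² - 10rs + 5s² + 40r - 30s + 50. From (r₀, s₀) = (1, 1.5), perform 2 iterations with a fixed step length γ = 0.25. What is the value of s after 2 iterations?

-29.75

∇E = (20r - 10s + 40, -10r + 10s - 30)
(r₁, s₁) = (1, 1.5) − 0.25·(45, -25) = (-10.25, 7.75)
(r₂, s₂) = (-10.25, 7.75) − 0.25·(-242.5, 150) = (50.375, -29.75)
s = -29.75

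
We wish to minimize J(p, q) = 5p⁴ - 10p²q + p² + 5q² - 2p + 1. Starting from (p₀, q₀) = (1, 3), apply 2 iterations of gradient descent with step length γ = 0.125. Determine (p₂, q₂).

(-527.75, 44.875)

∇J = (20p³ - 20pq + 2p - 2, -10p² + 10q)
Step 1: at (1, 3), ∇J = (-40, 20) → (1, 3) − 0.125·(-40, 20) = (6, 0.5)
Step 2: at (6, 0.5), ∇J = (4270, -355) → (6, 0.5) − 0.125·(4270, -355) = (-527.75, 44.875)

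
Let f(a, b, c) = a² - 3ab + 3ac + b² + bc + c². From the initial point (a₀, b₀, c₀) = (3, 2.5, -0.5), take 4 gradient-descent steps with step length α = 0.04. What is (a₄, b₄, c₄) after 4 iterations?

(3.83886336, 3.34283776, -2.14344704)

∇f = (2a - 3b + 3c, -3a + 2b + c, 3a + b + 2c)
(a₁, b₁, c₁) = (3, 2.5, -0.5) − 0.04·(-3, -4.5, 10.5) = (3.12, 2.68, -0.92)
(a₂, b₂, c₂) = (3.12, 2.68, -0.92) − 0.04·(-4.56, -4.92, 10.2) = (3.3024, 2.8768, -1.328)
(a₃, b₃, c₃) = (3.3024, 2.8768, -1.328) − 0.04·(-6.0096, -5.4816, 10.128) = (3.542784, 3.096064, -1.73312)
(a₄, b₄, c₄) = (3.542784, 3.096064, -1.73312) − 0.04·(-7.401984, -6.169344, 10.258176) = (3.83886336, 3.34283776, -2.14344704)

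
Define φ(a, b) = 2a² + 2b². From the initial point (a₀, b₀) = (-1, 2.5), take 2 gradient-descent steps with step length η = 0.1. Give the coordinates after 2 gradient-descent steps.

(-0.36, 0.9)

∇φ = (4a, 4b)
(a₁, b₁) = (-1, 2.5) − 0.1·(-4, 10) = (-0.6, 1.5)
(a₂, b₂) = (-0.6, 1.5) − 0.1·(-2.4, 6) = (-0.36, 0.9)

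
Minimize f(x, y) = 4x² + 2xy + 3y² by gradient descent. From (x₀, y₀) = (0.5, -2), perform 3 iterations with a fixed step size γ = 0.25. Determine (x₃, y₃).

∇f = (8x + 2y, 2x + 6y)
(x₁, y₁) = (0.5, -2) − 0.25·(0, -11) = (0.5, 0.75)
(x₂, y₂) = (0.5, 0.75) − 0.25·(5.5, 5.5) = (-0.875, -0.625)
(x₃, y₃) = (-0.875, -0.625) − 0.25·(-8.25, -5.5) = (1.1875, 0.75)

(1.1875, 0.75)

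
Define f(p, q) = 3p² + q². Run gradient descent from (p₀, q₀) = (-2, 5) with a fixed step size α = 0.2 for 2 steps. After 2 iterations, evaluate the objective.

∇f = (6p, 2q)
Step 1: at (-2, 5), ∇f = (-12, 10) → (-2, 5) − 0.2·(-12, 10) = (0.4, 3)
Step 2: at (0.4, 3), ∇f = (2.4, 6) → (0.4, 3) − 0.2·(2.4, 6) = (-0.08, 1.8)
f(-0.08, 1.8) = 3.2592

3.2592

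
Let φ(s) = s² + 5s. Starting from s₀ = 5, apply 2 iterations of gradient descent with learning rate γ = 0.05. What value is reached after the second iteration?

φ′(s) = 2s + 5
Step 1: φ′(5) = 15; s₁ = 5 − 0.05·15 = 4.25
Step 2: φ′(4.25) = 13.5; s₂ = 4.25 − 0.05·13.5 = 3.575

3.575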